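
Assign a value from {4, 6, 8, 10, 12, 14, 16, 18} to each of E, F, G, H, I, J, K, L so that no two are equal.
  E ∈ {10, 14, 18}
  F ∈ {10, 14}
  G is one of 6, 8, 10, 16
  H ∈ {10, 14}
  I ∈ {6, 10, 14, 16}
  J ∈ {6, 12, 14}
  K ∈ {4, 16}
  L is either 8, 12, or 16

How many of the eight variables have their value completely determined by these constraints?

The 8 variables draw from only 8 values {4, 6, 8, 10, 12, 14, 16, 18}, so each is used; only K can be 4, hence K = 4.
The 7 still-open variables draw from only 7 values {6, 8, 10, 12, 14, 16, 18}, so each is used; only E can be 18, hence E = 18.
F and H between them cover only {10, 14} — a naked pair. Remove those values from G, I, J.
Determined: E=18, K=4. The other variables each still have more than one consistent value. That makes 2.

2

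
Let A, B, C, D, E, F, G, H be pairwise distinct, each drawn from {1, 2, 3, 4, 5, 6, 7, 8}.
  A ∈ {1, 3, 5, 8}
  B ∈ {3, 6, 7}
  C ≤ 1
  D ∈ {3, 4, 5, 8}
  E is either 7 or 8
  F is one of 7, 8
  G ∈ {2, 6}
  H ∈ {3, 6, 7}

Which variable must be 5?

C has just one choice, so C = 1. Eliminate 1 elsewhere: A.
The 7 still-open variables draw from only 7 values {2, 3, 4, 5, 6, 7, 8}, so each is used; only G can be 2, hence G = 2.
The 6 still-open variables draw from only 6 values {3, 4, 5, 6, 7, 8}, so each is used; only D can be 4, hence D = 4.
The 5 still-open variables together cover exactly {3, 5, 6, 7, 8} — 5 values for 5 variables — and 5 appears only in A's list, so A = 5.

A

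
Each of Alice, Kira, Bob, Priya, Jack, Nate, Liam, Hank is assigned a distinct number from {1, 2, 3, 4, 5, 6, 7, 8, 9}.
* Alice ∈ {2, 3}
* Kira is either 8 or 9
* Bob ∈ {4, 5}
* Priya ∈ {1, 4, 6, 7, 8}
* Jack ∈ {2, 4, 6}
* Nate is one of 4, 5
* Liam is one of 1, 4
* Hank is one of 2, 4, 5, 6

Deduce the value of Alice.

3

Bob and Nate between them cover only {4, 5} — a naked pair. Remove those values from Priya, Jack, Liam, Hank.
That leaves Liam = 1. Remove 1 from Priya.
The 2 variables Jack and Hank are confined to {2, 6}, which locks those values in; drop them from Alice, Priya.
So Alice = 3.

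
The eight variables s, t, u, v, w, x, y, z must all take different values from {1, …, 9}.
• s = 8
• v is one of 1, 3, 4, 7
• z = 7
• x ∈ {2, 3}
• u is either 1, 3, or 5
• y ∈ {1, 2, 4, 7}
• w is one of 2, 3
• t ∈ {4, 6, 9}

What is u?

s must be 8 (only option left).
z has just one choice, so z = 7. Remove 7 from v, y.
w and x share exactly the 2 values {2, 3}; by pigeonhole those values go to them, so strike 2, 3 from u, v, y.
v and y share exactly the 2 values {1, 4}; by pigeonhole those values go to them, so strike 1, 4 from t, u.
So u = 5.

5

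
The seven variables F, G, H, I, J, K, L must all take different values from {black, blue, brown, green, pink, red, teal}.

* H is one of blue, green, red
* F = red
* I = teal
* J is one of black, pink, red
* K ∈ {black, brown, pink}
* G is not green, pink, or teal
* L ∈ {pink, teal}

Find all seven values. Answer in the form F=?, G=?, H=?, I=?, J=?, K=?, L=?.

F=red, G=blue, H=green, I=teal, J=black, K=brown, L=pink

F has just one choice, so F = red. Strike red from G, H, J.
I has just one choice, so I = teal. Remove teal from L.
L has just one choice, so L = pink. Strike pink from J, K.
J has just one choice, so J = black. Strike black from G, K.
K has just one choice, so K = brown. Remove brown from G.
G has just one choice, so G = blue. Strike blue from H.
That leaves H = green.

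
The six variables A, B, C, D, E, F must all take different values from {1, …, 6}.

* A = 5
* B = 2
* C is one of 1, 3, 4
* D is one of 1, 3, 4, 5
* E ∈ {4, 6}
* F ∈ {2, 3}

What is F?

A's domain is down to {5}, so A = 5. Strike 5 from D.
B must be 2 (only option left). So F can't be 2.
So F = 3.

3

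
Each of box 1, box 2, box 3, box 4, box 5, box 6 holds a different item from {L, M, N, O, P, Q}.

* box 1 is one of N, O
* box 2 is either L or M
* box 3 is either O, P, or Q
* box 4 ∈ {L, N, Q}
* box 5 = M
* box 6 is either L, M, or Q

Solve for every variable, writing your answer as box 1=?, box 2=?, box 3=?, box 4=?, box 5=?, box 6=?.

box 5 must be M (only option left). Strike M from box 2, box 6.
box 2's domain is down to {L}, so box 2 = L. So box 4, box 6 can't be L.
box 6's domain is down to {Q}, so box 6 = Q. Eliminate Q elsewhere: box 3, box 4.
box 4 has just one choice, so box 4 = N. So box 1 can't be N.
That leaves box 1 = O. Strike O from box 3.
That leaves box 3 = P.

box 1=O, box 2=L, box 3=P, box 4=N, box 5=M, box 6=Q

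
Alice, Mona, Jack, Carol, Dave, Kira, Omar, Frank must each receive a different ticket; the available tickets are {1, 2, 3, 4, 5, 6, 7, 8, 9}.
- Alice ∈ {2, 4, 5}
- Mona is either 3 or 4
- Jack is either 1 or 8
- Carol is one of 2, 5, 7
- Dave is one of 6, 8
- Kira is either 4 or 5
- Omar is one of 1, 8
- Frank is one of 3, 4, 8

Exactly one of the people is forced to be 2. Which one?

Among the 8 variables, 6 fits only Dave (and all 8 values in {1, 2, 3, 4, 5, 6, 7, 8} must be used), so Dave = 6.
Among the 7 still-open variables, 7 fits only Carol (and all 7 values in {1, 2, 3, 4, 5, 7, 8} must be used), so Carol = 7.
The 6 still-open variables together cover exactly {1, 2, 3, 4, 5, 8} — 6 values for 6 variables — and 2 appears only in Alice's list, so Alice = 2.

Alice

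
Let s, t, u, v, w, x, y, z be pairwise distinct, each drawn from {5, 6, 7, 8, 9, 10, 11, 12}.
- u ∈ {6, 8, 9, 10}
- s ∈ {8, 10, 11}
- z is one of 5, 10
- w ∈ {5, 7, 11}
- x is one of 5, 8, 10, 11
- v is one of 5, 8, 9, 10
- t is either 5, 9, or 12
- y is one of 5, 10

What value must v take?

9

The 8 variables draw from only 8 values {5, 6, 7, 8, 9, 10, 11, 12}, so each is used; only u can be 6, hence u = 6.
The 7 still-open variables together cover exactly {5, 7, 8, 9, 10, 11, 12} — 7 values for 7 variables — and 7 appears only in w's list, so w = 7.
The 6 still-open variables draw from only 6 values {5, 8, 9, 10, 11, 12}, so each is used; only t can be 12, hence t = 12.
The 5 still-open variables together cover exactly {5, 8, 9, 10, 11} — 5 values for 5 variables — and 9 appears only in v's list, so v = 9.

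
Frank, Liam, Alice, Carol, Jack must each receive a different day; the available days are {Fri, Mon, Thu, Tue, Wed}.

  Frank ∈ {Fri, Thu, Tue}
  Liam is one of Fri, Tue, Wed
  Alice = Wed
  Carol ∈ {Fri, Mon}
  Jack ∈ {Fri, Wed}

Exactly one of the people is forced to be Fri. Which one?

Jack

Alice must be Wed (only option left). Eliminate Wed elsewhere: Liam, Jack.
So Fri goes to Jack.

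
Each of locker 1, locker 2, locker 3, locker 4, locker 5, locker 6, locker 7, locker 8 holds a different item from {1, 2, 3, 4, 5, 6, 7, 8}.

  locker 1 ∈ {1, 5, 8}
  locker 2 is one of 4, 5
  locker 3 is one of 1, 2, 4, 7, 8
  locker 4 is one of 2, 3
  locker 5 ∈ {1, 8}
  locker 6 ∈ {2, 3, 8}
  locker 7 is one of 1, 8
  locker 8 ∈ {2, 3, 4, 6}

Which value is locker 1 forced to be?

The 8 variables together cover exactly {1, 2, 3, 4, 5, 6, 7, 8} — 8 values for 8 variables — and 6 appears only in locker 8's list, so locker 8 = 6.
Among the 7 still-open variables, 7 fits only locker 3 (and all 7 values in {1, 2, 3, 4, 5, 7, 8} must be used), so locker 3 = 7.
The 6 still-open variables draw from only 6 values {1, 2, 3, 4, 5, 8}, so each is used; only locker 2 can be 4, hence locker 2 = 4.
The 5 still-open variables draw from only 5 values {1, 2, 3, 5, 8}, so each is used; only locker 1 can be 5, hence locker 1 = 5.

5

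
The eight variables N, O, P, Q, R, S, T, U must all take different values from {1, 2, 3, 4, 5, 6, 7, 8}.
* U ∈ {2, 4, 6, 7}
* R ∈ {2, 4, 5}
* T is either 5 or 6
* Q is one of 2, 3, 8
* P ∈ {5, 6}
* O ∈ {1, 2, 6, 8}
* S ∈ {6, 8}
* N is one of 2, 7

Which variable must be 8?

S

The 8 variables draw from only 8 values {1, 2, 3, 4, 5, 6, 7, 8}, so each is used; only O can be 1, hence O = 1.
The 7 still-open variables draw from only 7 values {2, 3, 4, 5, 6, 7, 8}, so each is used; only Q can be 3, hence Q = 3.
The 6 still-open variables together cover exactly {2, 4, 5, 6, 7, 8} — 6 values for 6 variables — and 8 appears only in S's list, so S = 8.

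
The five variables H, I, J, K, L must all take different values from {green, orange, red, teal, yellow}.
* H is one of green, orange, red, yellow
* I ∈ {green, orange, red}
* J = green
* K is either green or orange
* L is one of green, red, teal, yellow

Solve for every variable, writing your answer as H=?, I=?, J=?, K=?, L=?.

J's domain is down to {green}, so J = green. Strike green from H, I, K, L.
K's domain is down to {orange}, so K = orange. Strike orange from H, I.
That leaves I = red. Strike red from H, L.
H's domain is down to {yellow}, so H = yellow. Remove yellow from L.
That leaves L = teal.

H=yellow, I=red, J=green, K=orange, L=teal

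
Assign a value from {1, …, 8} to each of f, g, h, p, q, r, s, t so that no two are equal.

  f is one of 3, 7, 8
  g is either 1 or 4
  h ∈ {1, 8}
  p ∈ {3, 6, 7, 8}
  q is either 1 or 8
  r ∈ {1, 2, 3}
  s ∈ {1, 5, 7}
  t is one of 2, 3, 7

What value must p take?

Among the 8 variables, 4 fits only g (and all 8 values in {1, 2, 3, 4, 5, 6, 7, 8} must be used), so g = 4.
The 7 still-open variables together cover exactly {1, 2, 3, 5, 6, 7, 8} — 7 values for 7 variables — and 5 appears only in s's list, so s = 5.
The 6 still-open variables together cover exactly {1, 2, 3, 6, 7, 8} — 6 values for 6 variables — and 6 appears only in p's list, so p = 6.

6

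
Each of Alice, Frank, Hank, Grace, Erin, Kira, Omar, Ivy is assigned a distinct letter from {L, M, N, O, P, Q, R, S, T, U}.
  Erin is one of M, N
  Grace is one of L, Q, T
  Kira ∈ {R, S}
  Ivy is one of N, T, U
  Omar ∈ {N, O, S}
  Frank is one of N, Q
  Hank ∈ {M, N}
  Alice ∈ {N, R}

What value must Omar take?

O

The 2 variables Hank and Erin are confined to {M, N}, which locks those values in; drop them from Alice, Frank, Omar, Ivy.
Alice must be R (only option left). So Kira can't be R.
That leaves Frank = Q. Remove Q from Grace.
Kira's domain is down to {S}, so Kira = S. Remove S from Omar.
So Omar = O.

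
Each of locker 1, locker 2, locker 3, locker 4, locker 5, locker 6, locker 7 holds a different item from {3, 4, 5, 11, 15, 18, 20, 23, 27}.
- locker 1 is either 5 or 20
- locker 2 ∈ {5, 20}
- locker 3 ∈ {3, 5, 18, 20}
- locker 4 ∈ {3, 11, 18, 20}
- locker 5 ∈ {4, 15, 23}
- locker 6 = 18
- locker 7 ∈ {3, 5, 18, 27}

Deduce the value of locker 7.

27

locker 6 must be 18 (only option left). Remove 18 from locker 3, locker 4, locker 7.
locker 1 and locker 2 share exactly the 2 values {5, 20}; by pigeonhole those values go to them, so strike 5, 20 from locker 3, locker 4, locker 7.
locker 3's domain is down to {3}, so locker 3 = 3. So locker 4, locker 7 can't be 3.
So locker 7 = 27.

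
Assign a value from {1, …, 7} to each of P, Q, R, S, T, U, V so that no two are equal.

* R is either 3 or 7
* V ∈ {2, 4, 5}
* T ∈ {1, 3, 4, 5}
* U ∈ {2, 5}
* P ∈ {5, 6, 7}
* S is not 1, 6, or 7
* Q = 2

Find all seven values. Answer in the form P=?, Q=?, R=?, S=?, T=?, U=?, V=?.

P=6, Q=2, R=7, S=3, T=1, U=5, V=4

Q's domain is down to {2}, so Q = 2. Strike 2 from S, U, V.
U must be 5 (only option left). So P, S, T, V can't be 5.
That leaves V = 4. Eliminate 4 elsewhere: S, T.
S must be 3 (only option left). So R, T can't be 3.
T has just one choice, so T = 1.
R must be 7 (only option left). Eliminate 7 elsewhere: P.
P must be 6 (only option left).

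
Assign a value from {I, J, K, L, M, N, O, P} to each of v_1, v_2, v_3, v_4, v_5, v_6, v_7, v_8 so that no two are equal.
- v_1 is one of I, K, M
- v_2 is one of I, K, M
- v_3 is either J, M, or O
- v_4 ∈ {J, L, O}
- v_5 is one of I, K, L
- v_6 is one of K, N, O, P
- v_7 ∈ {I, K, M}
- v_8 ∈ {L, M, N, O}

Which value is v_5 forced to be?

L

The 8 variables together cover exactly {I, J, K, L, M, N, O, P} — 8 values for 8 variables — and P appears only in v_6's list, so v_6 = P.
The 7 still-open variables draw from only 7 values {I, J, K, L, M, N, O}, so each is used; only v_8 can be N, hence v_8 = N.
v_1, v_2, v_7 between them cover only {I, K, M} — a naked triple. Remove those values from v_3, v_5.
So v_5 = L.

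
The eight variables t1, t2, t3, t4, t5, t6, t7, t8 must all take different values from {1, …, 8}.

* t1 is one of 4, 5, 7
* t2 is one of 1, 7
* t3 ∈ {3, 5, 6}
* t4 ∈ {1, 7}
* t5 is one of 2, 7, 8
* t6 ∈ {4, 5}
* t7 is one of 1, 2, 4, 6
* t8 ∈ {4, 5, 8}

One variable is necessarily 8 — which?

t8

The 8 variables together cover exactly {1, 2, 3, 4, 5, 6, 7, 8} — 8 values for 8 variables — and 3 appears only in t3's list, so t3 = 3.
The 7 still-open variables draw from only 7 values {1, 2, 4, 5, 6, 7, 8}, so each is used; only t7 can be 6, hence t7 = 6.
The 6 still-open variables draw from only 6 values {1, 2, 4, 5, 7, 8}, so each is used; only t5 can be 2, hence t5 = 2.
The 5 still-open variables together cover exactly {1, 4, 5, 7, 8} — 5 values for 5 variables — and 8 appears only in t8's list, so t8 = 8.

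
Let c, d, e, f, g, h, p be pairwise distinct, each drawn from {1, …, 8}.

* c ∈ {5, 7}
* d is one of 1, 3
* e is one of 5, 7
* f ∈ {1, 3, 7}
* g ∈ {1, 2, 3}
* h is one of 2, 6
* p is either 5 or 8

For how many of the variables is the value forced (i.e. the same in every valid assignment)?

3

The 7 variables together cover exactly {1, 2, 3, 5, 6, 7, 8} — 7 values for 7 variables — and 6 appears only in h's list, so h = 6.
The 6 still-open variables draw from only 6 values {1, 2, 3, 5, 7, 8}, so each is used; only g can be 2, hence g = 2.
The 5 still-open variables together cover exactly {1, 3, 5, 7, 8} — 5 values for 5 variables — and 8 appears only in p's list, so p = 8.
c and e share exactly the 2 values {5, 7}; by pigeonhole those values go to them, so strike 5, 7 from f.
Determined: g=2, h=6, p=8. The other variables each still have more than one consistent value. That makes 3.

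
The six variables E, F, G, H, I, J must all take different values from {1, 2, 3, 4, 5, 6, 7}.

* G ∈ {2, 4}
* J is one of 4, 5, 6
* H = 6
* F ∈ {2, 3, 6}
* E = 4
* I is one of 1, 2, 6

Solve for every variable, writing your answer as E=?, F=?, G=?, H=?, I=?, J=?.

E's domain is down to {4}, so E = 4. Eliminate 4 elsewhere: G, J.
G must be 2 (only option left). Eliminate 2 elsewhere: F, I.
That leaves H = 6. Strike 6 from F, I, J.
I must be 1 (only option left).
J must be 5 (only option left).
That leaves F = 3.

E=4, F=3, G=2, H=6, I=1, J=5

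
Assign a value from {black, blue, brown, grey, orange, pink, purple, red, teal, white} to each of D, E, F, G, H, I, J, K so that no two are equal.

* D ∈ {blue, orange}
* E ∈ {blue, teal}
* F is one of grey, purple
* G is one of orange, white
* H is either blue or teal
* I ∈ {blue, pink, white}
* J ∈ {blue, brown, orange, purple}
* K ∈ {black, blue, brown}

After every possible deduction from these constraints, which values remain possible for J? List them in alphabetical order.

E and H between them cover only {blue, teal} — a naked pair. Remove those values from D, I, J, K.
D has just one choice, so D = orange. Strike orange from G, J.
G's domain is down to {white}, so G = white. So I can't be white.
I's domain is down to {pink}, so I = pink.
No further eliminations apply; J can still be any of brown, purple.

brown, purple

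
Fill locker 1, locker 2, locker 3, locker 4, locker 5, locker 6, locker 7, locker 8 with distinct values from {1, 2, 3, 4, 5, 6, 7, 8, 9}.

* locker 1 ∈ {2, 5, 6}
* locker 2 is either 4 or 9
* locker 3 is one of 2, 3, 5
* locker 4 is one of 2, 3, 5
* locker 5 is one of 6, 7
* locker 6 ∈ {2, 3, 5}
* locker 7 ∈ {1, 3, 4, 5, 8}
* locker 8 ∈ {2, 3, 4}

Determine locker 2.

The 3 variables locker 3, locker 4, locker 6 are confined to {2, 3, 5}, which locks those values in; drop them from locker 1, locker 7, locker 8.
locker 1's domain is down to {6}, so locker 1 = 6. Remove 6 from locker 5.
That leaves locker 5 = 7.
That leaves locker 8 = 4. Eliminate 4 elsewhere: locker 2, locker 7.
So locker 2 = 9.

9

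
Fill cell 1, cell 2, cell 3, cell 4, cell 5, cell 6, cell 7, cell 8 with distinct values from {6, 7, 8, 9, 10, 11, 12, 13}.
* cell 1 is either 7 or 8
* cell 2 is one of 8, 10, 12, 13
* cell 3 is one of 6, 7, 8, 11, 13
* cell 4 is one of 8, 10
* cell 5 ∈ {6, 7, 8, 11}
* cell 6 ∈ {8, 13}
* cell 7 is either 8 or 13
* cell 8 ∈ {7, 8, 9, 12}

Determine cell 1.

7

The 8 variables draw from only 8 values {6, 7, 8, 9, 10, 11, 12, 13}, so each is used; only cell 8 can be 9, hence cell 8 = 9.
The 7 still-open variables together cover exactly {6, 7, 8, 10, 11, 12, 13} — 7 values for 7 variables — and 12 appears only in cell 2's list, so cell 2 = 12.
The 6 still-open variables draw from only 6 values {6, 7, 8, 10, 11, 13}, so each is used; only cell 4 can be 10, hence cell 4 = 10.
The 2 variables cell 6 and cell 7 are confined to {8, 13}, which locks those values in; drop them from cell 1, cell 3, cell 5.
So cell 1 = 7.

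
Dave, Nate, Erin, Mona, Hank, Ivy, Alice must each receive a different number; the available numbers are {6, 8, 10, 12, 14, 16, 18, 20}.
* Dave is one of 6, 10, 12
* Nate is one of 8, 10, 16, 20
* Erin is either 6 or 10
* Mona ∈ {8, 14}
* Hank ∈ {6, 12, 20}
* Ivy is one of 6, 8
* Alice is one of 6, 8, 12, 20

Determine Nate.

16

The 7 variables draw from only 7 values {6, 8, 10, 12, 14, 16, 20}, so each is used; only Mona can be 14, hence Mona = 14.
Among the 6 still-open variables, 16 fits only Nate (and all 6 values in {6, 8, 10, 12, 16, 20} must be used), so Nate = 16.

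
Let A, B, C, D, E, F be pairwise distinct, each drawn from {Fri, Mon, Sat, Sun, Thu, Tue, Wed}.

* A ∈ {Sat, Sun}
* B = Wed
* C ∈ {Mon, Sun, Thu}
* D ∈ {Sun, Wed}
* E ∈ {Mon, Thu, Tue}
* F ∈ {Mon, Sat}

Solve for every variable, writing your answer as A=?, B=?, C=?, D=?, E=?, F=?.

A=Sat, B=Wed, C=Thu, D=Sun, E=Tue, F=Mon

B has just one choice, so B = Wed. Strike Wed from D.
D has just one choice, so D = Sun. Eliminate Sun elsewhere: A, C.
A has just one choice, so A = Sat. So F can't be Sat.
That leaves F = Mon. Strike Mon from C, E.
C must be Thu (only option left). Remove Thu from E.
E's domain is down to {Tue}, so E = Tue.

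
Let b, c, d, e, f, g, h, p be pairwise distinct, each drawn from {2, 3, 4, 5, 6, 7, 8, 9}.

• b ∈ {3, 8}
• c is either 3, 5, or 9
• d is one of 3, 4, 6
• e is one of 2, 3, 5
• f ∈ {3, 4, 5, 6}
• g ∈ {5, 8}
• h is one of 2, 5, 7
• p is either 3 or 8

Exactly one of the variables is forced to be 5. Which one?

g

The 8 variables draw from only 8 values {2, 3, 4, 5, 6, 7, 8, 9}, so each is used; only h can be 7, hence h = 7.
The 7 still-open variables together cover exactly {2, 3, 4, 5, 6, 8, 9} — 7 values for 7 variables — and 2 appears only in e's list, so e = 2.
The 6 still-open variables draw from only 6 values {3, 4, 5, 6, 8, 9}, so each is used; only c can be 9, hence c = 9.
b and p between them cover only {3, 8} — a naked pair. Remove those values from d, f, g.
So 5 goes to g.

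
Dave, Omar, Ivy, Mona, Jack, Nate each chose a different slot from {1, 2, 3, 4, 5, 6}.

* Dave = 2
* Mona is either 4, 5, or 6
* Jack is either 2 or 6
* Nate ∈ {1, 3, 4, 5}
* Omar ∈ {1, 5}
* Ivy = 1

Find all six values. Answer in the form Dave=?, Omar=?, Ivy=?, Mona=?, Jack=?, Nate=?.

Dave has just one choice, so Dave = 2. So Jack can't be 2.
Ivy's domain is down to {1}, so Ivy = 1. Eliminate 1 elsewhere: Omar, Nate.
That leaves Jack = 6. So Mona can't be 6.
Omar's domain is down to {5}, so Omar = 5. Eliminate 5 elsewhere: Mona, Nate.
Mona has just one choice, so Mona = 4. Eliminate 4 elsewhere: Nate.
Nate must be 3 (only option left).

Dave=2, Omar=5, Ivy=1, Mona=4, Jack=6, Nate=3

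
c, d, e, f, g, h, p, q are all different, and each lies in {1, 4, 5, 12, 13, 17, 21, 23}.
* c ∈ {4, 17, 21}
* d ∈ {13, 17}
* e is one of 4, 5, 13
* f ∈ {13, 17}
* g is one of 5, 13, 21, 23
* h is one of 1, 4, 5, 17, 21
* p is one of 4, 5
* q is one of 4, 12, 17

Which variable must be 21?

c

The 8 variables draw from only 8 values {1, 4, 5, 12, 13, 17, 21, 23}, so each is used; only h can be 1, hence h = 1.
The 7 still-open variables draw from only 7 values {4, 5, 12, 13, 17, 21, 23}, so each is used; only q can be 12, hence q = 12.
The 6 still-open variables together cover exactly {4, 5, 13, 17, 21, 23} — 6 values for 6 variables — and 23 appears only in g's list, so g = 23.
The 5 still-open variables together cover exactly {4, 5, 13, 17, 21} — 5 values for 5 variables — and 21 appears only in c's list, so c = 21.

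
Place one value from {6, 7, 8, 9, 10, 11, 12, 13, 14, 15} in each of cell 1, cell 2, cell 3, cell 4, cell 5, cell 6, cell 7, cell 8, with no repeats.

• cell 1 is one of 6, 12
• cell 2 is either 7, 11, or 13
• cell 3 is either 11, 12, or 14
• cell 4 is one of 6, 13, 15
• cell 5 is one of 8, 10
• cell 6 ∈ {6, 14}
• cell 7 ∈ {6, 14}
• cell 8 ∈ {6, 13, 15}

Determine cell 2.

7

cell 6 and cell 7 between them cover only {6, 14} — a naked pair. Remove those values from cell 1, cell 3, cell 4, cell 8.
cell 1 has just one choice, so cell 1 = 12. Strike 12 from cell 3.
That leaves cell 3 = 11. Strike 11 from cell 2.
cell 4 and cell 8 share exactly the 2 values {13, 15}; by pigeonhole those values go to them, so strike 13, 15 from cell 2.
So cell 2 = 7.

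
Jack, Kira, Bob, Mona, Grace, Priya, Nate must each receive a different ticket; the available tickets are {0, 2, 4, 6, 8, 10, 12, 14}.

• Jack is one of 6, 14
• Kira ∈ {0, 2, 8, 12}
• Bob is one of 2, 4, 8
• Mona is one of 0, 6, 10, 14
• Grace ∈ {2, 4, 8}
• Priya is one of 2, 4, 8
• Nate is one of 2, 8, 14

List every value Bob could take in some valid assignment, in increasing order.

2, 4, 8

The 3 variables Bob, Grace, Priya are confined to {2, 4, 8}, which locks those values in; drop them from Kira, Nate.
That leaves Nate = 14. Remove 14 from Jack, Mona.
Jack's domain is down to {6}, so Jack = 6. Eliminate 6 elsewhere: Mona.
No further eliminations apply; Bob can still be any of 2, 4, 8.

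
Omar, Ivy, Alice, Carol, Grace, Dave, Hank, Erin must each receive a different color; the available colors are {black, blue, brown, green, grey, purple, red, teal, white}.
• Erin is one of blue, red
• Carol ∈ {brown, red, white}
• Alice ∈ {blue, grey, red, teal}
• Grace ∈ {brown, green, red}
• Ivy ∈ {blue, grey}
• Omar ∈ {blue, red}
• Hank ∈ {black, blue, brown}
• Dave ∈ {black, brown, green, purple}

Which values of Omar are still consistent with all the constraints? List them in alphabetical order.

blue, red

The 2 variables Omar and Erin are confined to {blue, red}, which locks those values in; drop them from Ivy, Alice, Carol, Grace, Hank.
Ivy must be grey (only option left). So Alice can't be grey.
Alice must be teal (only option left).
No further eliminations apply; Omar can still be any of blue, red.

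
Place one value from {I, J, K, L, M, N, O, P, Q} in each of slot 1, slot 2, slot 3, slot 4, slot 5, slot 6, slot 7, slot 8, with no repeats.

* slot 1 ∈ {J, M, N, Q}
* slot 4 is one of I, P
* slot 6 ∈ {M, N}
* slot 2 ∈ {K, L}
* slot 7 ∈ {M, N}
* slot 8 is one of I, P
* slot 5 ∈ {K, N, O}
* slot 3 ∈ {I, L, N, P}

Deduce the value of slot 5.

O

slot 4 and slot 8 between them cover only {I, P} — a naked pair. Remove those values from slot 3.
The 2 variables slot 6 and slot 7 are confined to {M, N}, which locks those values in; drop them from slot 1, slot 3, slot 5.
slot 3's domain is down to {L}, so slot 3 = L. Eliminate L elsewhere: slot 2.
slot 2's domain is down to {K}, so slot 2 = K. Eliminate K elsewhere: slot 5.
So slot 5 = O.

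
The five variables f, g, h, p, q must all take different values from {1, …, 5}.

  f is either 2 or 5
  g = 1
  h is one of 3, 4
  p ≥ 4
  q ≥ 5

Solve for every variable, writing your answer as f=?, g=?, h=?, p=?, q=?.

f=2, g=1, h=3, p=4, q=5

g's domain is down to {1}, so g = 1.
q has just one choice, so q = 5. Remove 5 from f, p.
f's domain is down to {2}, so f = 2.
p must be 4 (only option left). Strike 4 from h.
h has just one choice, so h = 3.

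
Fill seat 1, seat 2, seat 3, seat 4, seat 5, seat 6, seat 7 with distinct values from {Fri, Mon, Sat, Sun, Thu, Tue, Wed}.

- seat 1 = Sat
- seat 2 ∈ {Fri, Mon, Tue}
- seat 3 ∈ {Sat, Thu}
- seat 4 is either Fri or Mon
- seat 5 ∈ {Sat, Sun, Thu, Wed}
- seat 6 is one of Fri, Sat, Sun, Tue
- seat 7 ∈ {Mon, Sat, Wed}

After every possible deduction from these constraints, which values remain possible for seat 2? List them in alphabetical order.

Fri, Mon, Tue

seat 1 has just one choice, so seat 1 = Sat. Remove Sat from seat 3, seat 5, seat 6, seat 7.
seat 3 must be Thu (only option left). Eliminate Thu elsewhere: seat 5.
No further eliminations apply; seat 2 can still be any of Fri, Mon, Tue.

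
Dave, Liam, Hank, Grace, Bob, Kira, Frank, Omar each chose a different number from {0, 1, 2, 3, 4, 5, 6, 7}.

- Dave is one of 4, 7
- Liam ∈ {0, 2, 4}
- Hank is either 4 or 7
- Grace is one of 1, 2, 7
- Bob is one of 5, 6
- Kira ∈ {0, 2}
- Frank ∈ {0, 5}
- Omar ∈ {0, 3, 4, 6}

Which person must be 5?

The 8 variables draw from only 8 values {0, 1, 2, 3, 4, 5, 6, 7}, so each is used; only Grace can be 1, hence Grace = 1.
Among the 7 still-open variables, 3 fits only Omar (and all 7 values in {0, 2, 3, 4, 5, 6, 7} must be used), so Omar = 3.
The 6 still-open variables draw from only 6 values {0, 2, 4, 5, 6, 7}, so each is used; only Bob can be 6, hence Bob = 6.
Among the 5 still-open variables, 5 fits only Frank (and all 5 values in {0, 2, 4, 5, 7} must be used), so Frank = 5.

Frank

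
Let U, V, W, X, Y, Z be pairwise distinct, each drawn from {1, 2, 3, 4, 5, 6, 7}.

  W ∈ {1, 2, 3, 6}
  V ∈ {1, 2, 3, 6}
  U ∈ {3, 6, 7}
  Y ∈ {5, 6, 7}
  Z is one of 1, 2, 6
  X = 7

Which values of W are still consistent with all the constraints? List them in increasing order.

X must be 7 (only option left). So U, Y can't be 7.
The 5 still-open variables draw from only 5 values {1, 2, 3, 5, 6}, so each is used; only Y can be 5, hence Y = 5.
No further eliminations apply; W can still be any of 1, 2, 3, 6.

1, 2, 3, 6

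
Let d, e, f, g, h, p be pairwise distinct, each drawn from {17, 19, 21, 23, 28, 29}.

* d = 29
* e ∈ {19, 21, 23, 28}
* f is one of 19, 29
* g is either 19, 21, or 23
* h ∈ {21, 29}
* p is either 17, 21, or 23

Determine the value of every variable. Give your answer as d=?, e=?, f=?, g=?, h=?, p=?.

d has just one choice, so d = 29. Eliminate 29 elsewhere: f, h.
That leaves f = 19. Strike 19 from e, g.
h has just one choice, so h = 21. So e, g, p can't be 21.
g has just one choice, so g = 23. Eliminate 23 elsewhere: e, p.
p must be 17 (only option left).
e must be 28 (only option left).

d=29, e=28, f=19, g=23, h=21, p=17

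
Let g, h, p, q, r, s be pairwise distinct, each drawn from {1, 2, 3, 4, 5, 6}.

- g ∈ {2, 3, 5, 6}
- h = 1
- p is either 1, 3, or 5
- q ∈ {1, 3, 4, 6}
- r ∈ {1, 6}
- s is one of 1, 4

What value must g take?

h's domain is down to {1}, so h = 1. Strike 1 from p, q, r, s.
r's domain is down to {6}, so r = 6. Remove 6 from g, q.
s has just one choice, so s = 4. Remove 4 from q.
q must be 3 (only option left). Strike 3 from g, p.
p must be 5 (only option left). Eliminate 5 elsewhere: g.
So g = 2.

2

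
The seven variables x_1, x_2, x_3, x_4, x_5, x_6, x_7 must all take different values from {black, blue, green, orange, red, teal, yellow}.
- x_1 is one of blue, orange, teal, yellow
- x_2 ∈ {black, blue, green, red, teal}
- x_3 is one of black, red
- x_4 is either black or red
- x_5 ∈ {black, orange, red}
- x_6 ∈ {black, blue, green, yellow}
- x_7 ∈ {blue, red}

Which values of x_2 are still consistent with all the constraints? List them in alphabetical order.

The 2 variables x_3 and x_4 are confined to {black, red}, which locks those values in; drop them from x_2, x_5, x_6, x_7.
x_5's domain is down to {orange}, so x_5 = orange. Strike orange from x_1.
x_7 must be blue (only option left). Eliminate blue elsewhere: x_1, x_2, x_6.
No further eliminations apply; x_2 can still be any of green, teal.

green, teal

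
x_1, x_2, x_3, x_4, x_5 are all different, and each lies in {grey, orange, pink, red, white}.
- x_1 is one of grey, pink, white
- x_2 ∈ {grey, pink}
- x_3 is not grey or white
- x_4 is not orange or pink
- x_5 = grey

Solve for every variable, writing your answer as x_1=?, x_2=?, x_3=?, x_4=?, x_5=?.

x_5 has just one choice, so x_5 = grey. Remove grey from x_1, x_2, x_4.
x_2 has just one choice, so x_2 = pink. Strike pink from x_1, x_3.
x_1 has just one choice, so x_1 = white. Strike white from x_4.
x_4 has just one choice, so x_4 = red. Strike red from x_3.
That leaves x_3 = orange.

x_1=white, x_2=pink, x_3=orange, x_4=red, x_5=grey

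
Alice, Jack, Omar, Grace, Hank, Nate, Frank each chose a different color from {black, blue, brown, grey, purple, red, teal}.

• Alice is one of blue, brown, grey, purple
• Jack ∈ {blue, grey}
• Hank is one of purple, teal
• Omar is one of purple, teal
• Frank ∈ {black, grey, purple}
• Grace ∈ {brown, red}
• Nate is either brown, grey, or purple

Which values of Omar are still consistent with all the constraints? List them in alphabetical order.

purple, teal

The 7 variables together cover exactly {black, blue, brown, grey, purple, red, teal} — 7 values for 7 variables — and black appears only in Frank's list, so Frank = black.
Among the 6 still-open variables, red fits only Grace (and all 6 values in {blue, brown, grey, purple, red, teal} must be used), so Grace = red.
Omar and Hank share exactly the 2 values {purple, teal}; by pigeonhole those values go to them, so strike purple, teal from Alice, Nate.
No further eliminations apply; Omar can still be any of purple, teal.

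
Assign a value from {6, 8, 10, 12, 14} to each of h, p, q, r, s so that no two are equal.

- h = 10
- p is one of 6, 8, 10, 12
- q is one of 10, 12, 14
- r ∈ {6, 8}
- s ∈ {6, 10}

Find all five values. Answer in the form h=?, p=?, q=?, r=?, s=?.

h must be 10 (only option left). So p, q, s can't be 10.
That leaves s = 6. Strike 6 from p, r.
r has just one choice, so r = 8. So p can't be 8.
p's domain is down to {12}, so p = 12. So q can't be 12.
q's domain is down to {14}, so q = 14.

h=10, p=12, q=14, r=8, s=6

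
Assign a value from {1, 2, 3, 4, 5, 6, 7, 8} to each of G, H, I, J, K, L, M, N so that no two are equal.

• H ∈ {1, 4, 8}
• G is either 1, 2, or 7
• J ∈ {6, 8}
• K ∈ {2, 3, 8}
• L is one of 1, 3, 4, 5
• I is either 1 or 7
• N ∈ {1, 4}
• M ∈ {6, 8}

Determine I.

7

The 8 variables together cover exactly {1, 2, 3, 4, 5, 6, 7, 8} — 8 values for 8 variables — and 5 appears only in L's list, so L = 5.
The 7 still-open variables together cover exactly {1, 2, 3, 4, 6, 7, 8} — 7 values for 7 variables — and 3 appears only in K's list, so K = 3.
The 6 still-open variables together cover exactly {1, 2, 4, 6, 7, 8} — 6 values for 6 variables — and 2 appears only in G's list, so G = 2.
Among the 5 still-open variables, 7 fits only I (and all 5 values in {1, 4, 6, 7, 8} must be used), so I = 7.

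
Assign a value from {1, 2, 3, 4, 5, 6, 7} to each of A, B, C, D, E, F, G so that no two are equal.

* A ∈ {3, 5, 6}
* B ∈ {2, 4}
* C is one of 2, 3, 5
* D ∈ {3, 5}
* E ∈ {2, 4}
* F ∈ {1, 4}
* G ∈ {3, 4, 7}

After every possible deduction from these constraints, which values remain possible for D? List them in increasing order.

Among the 7 variables, 1 fits only F (and all 7 values in {1, 2, 3, 4, 5, 6, 7} must be used), so F = 1.
Among the 6 still-open variables, 6 fits only A (and all 6 values in {2, 3, 4, 5, 6, 7} must be used), so A = 6.
The 5 still-open variables together cover exactly {2, 3, 4, 5, 7} — 5 values for 5 variables — and 7 appears only in G's list, so G = 7.
B and E between them cover only {2, 4} — a naked pair. Remove those values from C.
No further eliminations apply; D can still be any of 3, 5.

3, 5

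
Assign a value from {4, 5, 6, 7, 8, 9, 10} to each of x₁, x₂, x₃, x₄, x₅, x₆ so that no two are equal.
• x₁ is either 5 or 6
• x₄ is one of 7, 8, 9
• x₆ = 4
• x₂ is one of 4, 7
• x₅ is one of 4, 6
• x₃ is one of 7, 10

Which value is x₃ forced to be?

10

x₆'s domain is down to {4}, so x₆ = 4. Eliminate 4 elsewhere: x₂, x₅.
x₂'s domain is down to {7}, so x₂ = 7. So x₃, x₄ can't be 7.
So x₃ = 10.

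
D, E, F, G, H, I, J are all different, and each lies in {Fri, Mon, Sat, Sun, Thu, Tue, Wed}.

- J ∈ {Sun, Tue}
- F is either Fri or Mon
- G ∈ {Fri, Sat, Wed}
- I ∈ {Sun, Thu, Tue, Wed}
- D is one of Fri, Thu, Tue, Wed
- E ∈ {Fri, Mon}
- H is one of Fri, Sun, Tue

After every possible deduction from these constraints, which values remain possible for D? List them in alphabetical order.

The 7 variables draw from only 7 values {Fri, Mon, Sat, Sun, Thu, Tue, Wed}, so each is used; only G can be Sat, hence G = Sat.
The 2 variables E and F are confined to {Fri, Mon}, which locks those values in; drop them from D, H.
H and J share exactly the 2 values {Sun, Tue}; by pigeonhole those values go to them, so strike Sun, Tue from D, I.
No further eliminations apply; D can still be any of Thu, Wed.

Thu, Wed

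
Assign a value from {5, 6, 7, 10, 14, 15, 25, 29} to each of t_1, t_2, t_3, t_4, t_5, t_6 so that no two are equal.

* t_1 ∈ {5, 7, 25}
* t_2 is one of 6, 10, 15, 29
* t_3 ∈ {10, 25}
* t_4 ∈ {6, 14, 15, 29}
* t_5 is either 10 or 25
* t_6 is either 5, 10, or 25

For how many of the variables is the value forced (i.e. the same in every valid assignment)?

2

The 2 variables t_3 and t_5 are confined to {10, 25}, which locks those values in; drop them from t_1, t_2, t_6.
t_6 has just one choice, so t_6 = 5. Strike 5 from t_1.
That leaves t_1 = 7.
Determined: t_1=7, t_6=5. The other variables each still have more than one consistent value. That makes 2.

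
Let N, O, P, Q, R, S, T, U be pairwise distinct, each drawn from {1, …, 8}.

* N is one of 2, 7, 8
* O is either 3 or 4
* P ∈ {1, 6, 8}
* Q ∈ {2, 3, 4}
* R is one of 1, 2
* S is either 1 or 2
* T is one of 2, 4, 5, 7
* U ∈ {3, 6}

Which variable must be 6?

U

Among the 8 variables, 5 fits only T (and all 8 values in {1, 2, 3, 4, 5, 6, 7, 8} must be used), so T = 5.
The 7 still-open variables together cover exactly {1, 2, 3, 4, 6, 7, 8} — 7 values for 7 variables — and 7 appears only in N's list, so N = 7.
The 6 still-open variables together cover exactly {1, 2, 3, 4, 6, 8} — 6 values for 6 variables — and 8 appears only in P's list, so P = 8.
The 5 still-open variables together cover exactly {1, 2, 3, 4, 6} — 5 values for 5 variables — and 6 appears only in U's list, so U = 6.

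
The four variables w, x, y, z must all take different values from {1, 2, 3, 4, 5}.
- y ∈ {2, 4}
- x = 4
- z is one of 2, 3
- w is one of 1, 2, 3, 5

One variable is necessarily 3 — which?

x has just one choice, so x = 4. Eliminate 4 elsewhere: y.
That leaves y = 2. Remove 2 from w, z.
So 3 goes to z.

z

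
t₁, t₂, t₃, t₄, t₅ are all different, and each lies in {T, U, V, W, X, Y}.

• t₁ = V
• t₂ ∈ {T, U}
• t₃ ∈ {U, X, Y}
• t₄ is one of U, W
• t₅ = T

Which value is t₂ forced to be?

t₁ must be V (only option left).
t₅ has just one choice, so t₅ = T. Eliminate T elsewhere: t₂.
So t₂ = U.

U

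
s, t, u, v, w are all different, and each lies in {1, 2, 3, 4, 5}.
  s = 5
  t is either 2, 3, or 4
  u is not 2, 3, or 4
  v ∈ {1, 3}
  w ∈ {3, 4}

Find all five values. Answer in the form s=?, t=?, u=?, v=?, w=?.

s has just one choice, so s = 5. Remove 5 from u.
u's domain is down to {1}, so u = 1. Strike 1 from v.
v has just one choice, so v = 3. Strike 3 from t, w.
w has just one choice, so w = 4. Remove 4 from t.
t's domain is down to {2}, so t = 2.

s=5, t=2, u=1, v=3, w=4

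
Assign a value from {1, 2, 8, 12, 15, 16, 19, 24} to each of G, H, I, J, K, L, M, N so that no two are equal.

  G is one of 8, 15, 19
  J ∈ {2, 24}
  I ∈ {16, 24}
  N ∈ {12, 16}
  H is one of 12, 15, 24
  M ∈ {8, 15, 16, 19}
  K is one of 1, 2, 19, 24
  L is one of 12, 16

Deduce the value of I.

24

The 8 variables draw from only 8 values {1, 2, 8, 12, 15, 16, 19, 24}, so each is used; only K can be 1, hence K = 1.
The 7 still-open variables together cover exactly {2, 8, 12, 15, 16, 19, 24} — 7 values for 7 variables — and 2 appears only in J's list, so J = 2.
L and N between them cover only {12, 16} — a naked pair. Remove those values from H, I, M.
So I = 24.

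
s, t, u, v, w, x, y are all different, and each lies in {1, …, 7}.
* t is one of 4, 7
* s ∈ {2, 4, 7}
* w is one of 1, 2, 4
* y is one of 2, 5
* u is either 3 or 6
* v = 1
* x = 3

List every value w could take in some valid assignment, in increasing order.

2, 4

v has just one choice, so v = 1. So w can't be 1.
That leaves x = 3. Remove 3 from u.
u must be 6 (only option left).
The 4 still-open variables draw from only 4 values {2, 4, 5, 7}, so each is used; only y can be 5, hence y = 5.
No further eliminations apply; w can still be any of 2, 4.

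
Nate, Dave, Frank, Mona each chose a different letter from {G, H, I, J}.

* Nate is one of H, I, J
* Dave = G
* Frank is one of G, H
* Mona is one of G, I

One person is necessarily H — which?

Dave has just one choice, so Dave = G. Remove G from Frank, Mona.
So H goes to Frank.

Frank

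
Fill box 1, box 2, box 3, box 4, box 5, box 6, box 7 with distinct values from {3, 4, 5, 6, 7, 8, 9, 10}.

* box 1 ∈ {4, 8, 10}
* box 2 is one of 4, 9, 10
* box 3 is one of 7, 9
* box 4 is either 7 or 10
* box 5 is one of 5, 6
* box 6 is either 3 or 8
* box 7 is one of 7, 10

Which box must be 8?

box 1

box 4 and box 7 share exactly the 2 values {7, 10}; by pigeonhole those values go to them, so strike 7, 10 from box 1, box 2, box 3.
That leaves box 3 = 9. Eliminate 9 elsewhere: box 2.
That leaves box 2 = 4. So box 1 can't be 4.
So 8 goes to box 1.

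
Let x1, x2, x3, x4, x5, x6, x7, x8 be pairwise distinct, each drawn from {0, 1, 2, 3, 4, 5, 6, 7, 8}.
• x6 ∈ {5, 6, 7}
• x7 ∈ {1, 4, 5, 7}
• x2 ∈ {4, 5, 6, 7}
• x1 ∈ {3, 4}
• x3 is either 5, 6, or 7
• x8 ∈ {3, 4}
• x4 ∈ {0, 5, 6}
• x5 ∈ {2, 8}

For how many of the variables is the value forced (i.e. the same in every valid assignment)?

2

x1 and x8 share exactly the 2 values {3, 4}; by pigeonhole those values go to them, so strike 3, 4 from x2, x7.
The 3 variables x2, x3, x6 are confined to {5, 6, 7}, which locks those values in; drop them from x4, x7.
x4's domain is down to {0}, so x4 = 0.
x7's domain is down to {1}, so x7 = 1.
Determined: x4=0, x7=1. The other variables each still have more than one consistent value. That makes 2.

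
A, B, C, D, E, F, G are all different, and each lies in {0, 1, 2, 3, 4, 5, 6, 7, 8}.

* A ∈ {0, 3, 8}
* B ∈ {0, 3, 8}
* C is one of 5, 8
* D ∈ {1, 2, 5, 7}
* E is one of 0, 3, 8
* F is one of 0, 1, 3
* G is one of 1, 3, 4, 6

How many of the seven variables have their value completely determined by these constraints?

2

A, B, E share exactly the 3 values {0, 3, 8}; by pigeonhole those values go to them, so strike 0, 3, 8 from C, F, G.
That leaves C = 5. Eliminate 5 elsewhere: D.
F must be 1 (only option left). Strike 1 from D, G.
Determined: C=5, F=1. The other variables each still have more than one consistent value. That makes 2.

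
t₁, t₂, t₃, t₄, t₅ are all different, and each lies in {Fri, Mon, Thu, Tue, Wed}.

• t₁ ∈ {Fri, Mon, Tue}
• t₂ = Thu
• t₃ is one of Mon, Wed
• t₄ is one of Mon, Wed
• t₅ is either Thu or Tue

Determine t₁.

Fri

t₂ has just one choice, so t₂ = Thu. So t₅ can't be Thu.
That leaves t₅ = Tue. Strike Tue from t₁.
Among the 3 still-open variables, Fri fits only t₁ (and all 3 values in {Fri, Mon, Wed} must be used), so t₁ = Fri.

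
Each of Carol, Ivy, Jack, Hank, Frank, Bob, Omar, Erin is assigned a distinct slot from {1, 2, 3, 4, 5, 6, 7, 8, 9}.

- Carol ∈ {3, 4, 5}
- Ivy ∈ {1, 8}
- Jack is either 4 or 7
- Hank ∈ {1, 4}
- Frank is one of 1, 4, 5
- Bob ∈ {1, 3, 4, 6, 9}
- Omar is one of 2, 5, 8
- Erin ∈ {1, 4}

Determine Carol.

The 2 variables Hank and Erin are confined to {1, 4}, which locks those values in; drop them from Carol, Ivy, Jack, Frank, Bob.
Ivy has just one choice, so Ivy = 8. So Omar can't be 8.
That leaves Jack = 7.
Frank must be 5 (only option left). Eliminate 5 elsewhere: Carol, Omar.
So Carol = 3.

3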